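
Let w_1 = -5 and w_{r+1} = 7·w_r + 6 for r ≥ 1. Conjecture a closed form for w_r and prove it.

Computing the first terms: w_1 = -5, w_2 = -29, w_3 = -197. This suggests w_r = -4·7^(r - 1) - 1.
Base step (r = 1): the formula gives -5 = -5 = w_1.
For the inductive step, assume it holds for an arbitrary p ≥ 1, so w_p = -4·7^(p - 1) - 1.
Then w_{p+1} = 7·w_p + 6 = 7·(-4·7^(p - 1) - 1) + 6 = -4·7^p - 1 = -4·7^((p+1) - 1) - 1,
which is the claimed formula at r = p+1.
This completes the induction.

w_r = -4·7^(r - 1) - 1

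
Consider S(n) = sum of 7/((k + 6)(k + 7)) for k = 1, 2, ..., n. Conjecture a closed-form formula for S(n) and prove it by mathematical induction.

We claim S(n) = n/(n + 7) for all n ≥ 1.
For the base case n = 1: S(1) = 1/8, and the closed form gives 1/8. They agree.
For the inductive step, assume it holds for an arbitrary k ≥ 1, so S(k) = k/(k + 7).
Then S(k+1) = S(k) + (7/((k + 7)(k + 8))) = (k/(k + 7)) + (7/((k + 7)(k + 8))).
Simplifying, S(k+1) = (k + 1)/(k + 8) = (k+1)/((k+1) + 7),
which is the closed form with n = k+1.
By induction, the statement is established for all n ≥ 1.

S(n) = n/(n + 7)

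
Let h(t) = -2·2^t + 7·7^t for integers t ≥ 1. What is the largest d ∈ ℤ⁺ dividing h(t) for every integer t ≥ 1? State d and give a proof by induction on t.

Computing the first values: h(1) = 45 and h(2) = 335; gcd(45, 335) = 5, so d ≤ 5.
We prove 5 | -2·2^t + 7·7^t for all t ≥ 1 by induction on t.
Base case (t = 1): h(1) = 45 = 5·(9), so 5 | h(1).
For the inductive step, assume it holds for an arbitrary j ≥ 1, i.e. 5 | h(j). Then
h(j+1) − 7·h(j) = (-2·2^(j+1) + 7·7^(j+1)) − 7·(-2·2^j + 7·7^j) = (-2)·2^j·(2 − 7) = (10)·2^j. Since 5 | h(j) by the inductive hypothesis, 5 | 7·h(j); and 5 | 10 since 10 = 5·2. Therefore 5 | h(j+1).
Hence, by induction on t, the claim holds for every t ≥ 1.
Therefore the largest such d is 5.

d = 5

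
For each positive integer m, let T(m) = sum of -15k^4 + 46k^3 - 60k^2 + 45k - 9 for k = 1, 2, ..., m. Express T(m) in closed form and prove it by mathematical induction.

We claim T(m) = -m(3m^4 - 4m^3 + 2m^2 - 4m - 4) for all m ≥ 1.
When m = 1: T(1) = 7, and the closed form gives 7. They agree.
For the inductive step, assume it holds for an arbitrary k ≥ 1, so T(k) = k(-3k^4 + 4k^3 - 2k^2 + 4k + 4).
Then T(k+1) = T(k) + (-15k^4 - 14k^3 - 12k^2 + 3k + 7) = (k(-3k^4 + 4k^3 - 2k^2 + 4k + 4)) + (-15k^4 - 14k^3 - 12k^2 + 3k + 7).
Simplifying, T(k+1) = -(k + 1)(3k^4 + 8k^3 + 8k^2 - 7) = -(k+1)(3(k+1)^4 - 4(k+1)^3 + 2(k+1)^2 - 4(k+1) - 4),
which is the closed form with m = k+1.
Hence, by induction on m, the claim holds for every m ≥ 1.

T(m) = -m(3m^4 - 4m^3 + 2m^2 - 4m - 4)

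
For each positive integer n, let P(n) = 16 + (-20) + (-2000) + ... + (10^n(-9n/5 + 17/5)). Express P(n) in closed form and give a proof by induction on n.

P(n) = 2·10^n(-n + 2) - 4

We claim P(n) = 2·10^n(-n + 2) - 4 for all n ≥ 1.
For the base case n = 1: P(1) = 16, and the closed form gives 16. They agree.
Suppose the result is true for n = j, so P(j) = 2·10^j(-j + 2) - 4.
Then P(j+1) = P(j) + (10^j(-18j + 16)) = (2·10^j(-j + 2) - 4) + (10^j(-18j + 16)).
Simplifying, P(j+1) = -20·10^j·j + 20·10^j - 4 = 2·10^(j+1)(-(j+1) + 2) - 4,
which is the closed form with n = j+1.
By induction, the statement is established for all n ≥ 1.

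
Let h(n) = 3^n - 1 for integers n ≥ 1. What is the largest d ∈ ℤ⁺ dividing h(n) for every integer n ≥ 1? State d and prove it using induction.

d = 2

Computing the first values: h(1) = 2 and h(2) = 8; gcd(2, 8) = 2, so d ≤ 2.
We prove 2 | 3^n - 1 for all n ≥ 1 by induction on n.
For the base case n = 1: h(1) = 2 = 2·(1), so 2 | h(1).
Inductive step: suppose the statement holds for some k ≥ 1, i.e. 2 | h(k). Then
3^{k+1} − 1^{k+1} = 3·3^k − 1·1^k = 3·(3^k − 1^k) + (2)·1^k. The first term is divisible by 2 by the inductive hypothesis, and the second term (2)·1^k is divisible by 2 since 2 | 2. Hence 2 | h(k+1).
Hence, by induction on n, the claim holds for every n ≥ 1.
Therefore the largest such d is 2.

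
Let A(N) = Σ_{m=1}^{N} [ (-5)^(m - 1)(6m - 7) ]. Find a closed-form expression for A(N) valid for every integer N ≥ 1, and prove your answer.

We claim A(N) = (-5)^N(-N + 1) - 1 for all N ≥ 1.
For the base case N = 1: A(1) = -1, and the closed form gives -1. They agree.
For the inductive step, assume it holds for an arbitrary m ≥ 1, so A(m) = (-5)^m(-m + 1) - 1.
Then A(m+1) = A(m) + ((-5)^m(6m - 1)) = ((-5)^m(-m + 1) - 1) + ((-5)^m(6m - 1)).
Simplifying, A(m+1) = 5(-5)^m·m - 1 = (-5)^(m+1)(-(m+1) + 1) - 1,
which is the closed form with N = m+1.
This completes the induction.

A(N) = (-5)^N(-N + 1) - 1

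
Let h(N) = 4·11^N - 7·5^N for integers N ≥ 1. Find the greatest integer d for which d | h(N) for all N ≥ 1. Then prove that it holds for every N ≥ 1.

Computing the first values: h(1) = 9 and h(2) = 309; gcd(9, 309) = 3, so d ≤ 3.
We prove 3 | 4·11^N - 7·5^N for all N ≥ 1 by induction on N.
When N = 1: h(1) = 9 = 3·(3), so 3 | h(1).
For the inductive step, assume it holds for an arbitrary p ≥ 1, i.e. 3 | h(p). Then
h(p+1) − 11·h(p) = (4·11^(p+1) - 7·5^(p+1)) − 11·(4·11^p - 7·5^p) = (-7)·5^p·(5 − 11) = (42)·5^p. Since 3 | h(p) by the inductive hypothesis, 3 | 11·h(p); and 3 | 42 since 42 = 3·14. Therefore 3 | h(p+1).
This completes the induction.
Therefore the largest such d is 3.

d = 3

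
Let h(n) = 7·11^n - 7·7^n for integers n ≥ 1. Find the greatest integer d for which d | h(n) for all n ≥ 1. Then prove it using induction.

Computing the first values: h(1) = 28 and h(2) = 504; gcd(28, 504) = 28, so d ≤ 28.
We prove 28 | 7·11^n - 7·7^n for all n ≥ 1 by induction on n.
When n = 1: h(1) = 28 = 28·(1), so 28 | h(1).
For the inductive step, assume it holds for an arbitrary i ≥ 1, i.e. 28 | h(i). Then
h(i+1) − 11·h(i) = (7·11^(i+1) - 7·7^(i+1)) − 11·(7·11^i - 7·7^i) = (-7)·7^i·(7 − 11) = (28)·7^i. Since 28 | h(i) by the inductive hypothesis, 28 | 11·h(i); and 28 | 28 since 28 = 28·1. Therefore 28 | h(i+1).
By induction, the statement is established for all n ≥ 1.
Therefore the largest such d is 28.

d = 28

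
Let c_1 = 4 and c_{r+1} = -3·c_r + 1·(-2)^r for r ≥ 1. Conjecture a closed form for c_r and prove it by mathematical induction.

Computing the first terms: c_1 = 4, c_2 = -14, c_3 = 46. This suggests c_r = (-2)^r - 2(-3)^r.
Base step (r = 1): the formula gives 4 = 4 = c_1.
Suppose the result is true for r = m, so c_m = (-2)^m - 2(-3)^m.
Then c_{m+1} = -3·c_m + 1·(-2)^m = -3·((-2)^m - 2(-3)^m) + 1·(-2)^m = (-2)^(m + 1) - 2(-3)^(m + 1),
which is the claimed formula at r = m+1.
By the principle of mathematical induction, the result holds for all r ≥ 1.

c_r = (-2)^r - 2(-3)^r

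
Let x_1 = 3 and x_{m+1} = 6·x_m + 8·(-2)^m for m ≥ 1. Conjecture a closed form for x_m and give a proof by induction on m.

x_m = -(-2)^m + 6^(m - 1)

Computing the first terms: x_1 = 3, x_2 = 2, x_3 = 44. This suggests x_m = -(-2)^m + 6^(m - 1).
When m = 1: the formula gives 3 = 3 = x_1.
For the inductive step, assume it holds for an arbitrary k ≥ 1, so x_k = -(-2)^k + 6^(k - 1).
Then x_{k+1} = 6·x_k + 8·(-2)^k = 6·(-(-2)^k + 6^(k - 1)) + 8·(-2)^k = -(-2)^(k + 1) + 6^k = -(-2)^(k+1) + 6^((k+1) - 1),
which is the claimed formula at m = k+1.
Hence, by induction on m, the claim holds for every m ≥ 1.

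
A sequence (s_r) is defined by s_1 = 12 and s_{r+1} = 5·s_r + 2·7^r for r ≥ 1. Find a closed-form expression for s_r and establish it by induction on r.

s_r = 5^r + 7^r

Computing the first terms: s_1 = 12, s_2 = 74, s_3 = 468. This suggests s_r = 5^r + 7^r.
When r = 1: the formula gives 12 = 12 = s_1.
Inductive step: suppose the statement holds for some p ≥ 1, so s_p = 5^p + 7^p.
Then s_{p+1} = 5·s_p + 2·7^p = 5·(5^p + 7^p) + 2·7^p = 5^(p + 1) + 7^(p + 1),
which is the claimed formula at r = p+1.
By induction, the statement is established for all r ≥ 1.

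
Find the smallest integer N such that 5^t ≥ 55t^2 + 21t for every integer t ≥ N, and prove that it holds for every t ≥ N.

At t = 4: 625 < 964, so the inequality fails and N ≥ 5. We prove 5^t ≥ 55t^2 + 21t for all t ≥ 5.
Base step (t = 5): 5^t = 3125 and 55t^2 + 21t = 1480, so 3125 ≥ 1480.
Inductive step: suppose the statement holds for some j ≥ 5, so 5^j ≥ 55j^2 + 21j.
Then 5^(j + 1) = 5·(5^j) ≥ 5·(55j^2 + 21j).
Also, for j ≥ 5 we have 5·(55j^2 + 21j) ≥ 55(j+1)^2 + 21(j+1), since 5·(55j^2 + 21j) − (55(j+1)^2 + 21(j+1)) = 220j^2 - 26j - 76, which is nonnegative for all j ≥ 5.
Combining, 5^(j + 1) ≥ 55(j+1)^2 + 21(j+1).
By induction, the statement is established for all t ≥ 5.
Hence the smallest such N is 5.

N = 5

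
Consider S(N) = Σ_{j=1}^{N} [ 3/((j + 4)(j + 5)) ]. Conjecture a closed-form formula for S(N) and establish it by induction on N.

S(N) = 3N/(5(N + 5))

We claim S(N) = 3N/(5(N + 5)) for all N ≥ 1.
Base step (N = 1): S(1) = 1/10, and the closed form gives 1/10. They agree.
Inductive step: assume the claim holds for N = j, so S(j) = 3j/(5(j + 5)).
Then S(j+1) = S(j) + (3/((j + 5)(j + 6))) = (3j/(5(j + 5))) + (3/((j + 5)(j + 6))).
Simplifying, S(j+1) = 3(j + 1)/(5(j + 6)) = 3(j+1)/(5((j+1) + 5)),
which is the closed form with N = j+1.
By induction, the statement is established for all N ≥ 1.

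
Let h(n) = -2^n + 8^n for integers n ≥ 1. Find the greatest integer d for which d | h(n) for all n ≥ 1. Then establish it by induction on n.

d = 6

Computing the first values: h(1) = 6 and h(2) = 60; gcd(6, 60) = 6, so d ≤ 6.
We prove 6 | -2^n + 8^n for all n ≥ 1 by induction on n.
When n = 1: h(1) = 6 = 6·(1), so 6 | h(1).
Inductive step: suppose the statement holds for some p ≥ 1, i.e. 6 | h(p). Then
8^{p+1} − 2^{p+1} = 8·8^p − 2·2^p = 8·(8^p − 2^p) + (6)·2^p. The first term is divisible by 6 by the inductive hypothesis, and the second term (6)·2^p is divisible by 6 since 6 | 6. Hence 6 | h(p+1).
By induction, the statement is established for all n ≥ 1.
Therefore the largest such d is 6.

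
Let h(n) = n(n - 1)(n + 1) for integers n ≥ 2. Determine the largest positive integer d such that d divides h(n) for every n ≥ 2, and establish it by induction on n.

d = 6

Computing the first values: h(2) = 6 and h(3) = 24; gcd(6, 24) = 6, so d ≤ 6.
We prove 6 | n(n - 1)(n + 1) for all n ≥ 2 by induction on n.
When n = 2: h(2) = 6 = 6·(1), so 6 | h(2).
Suppose the result is true for n = i, i.e. 6 | h(i). Then
h(i+1) − h(i) = i·(i+1)·(i+2) − (i-1)·i·(i+1) = i·(i+1)·[(i+2) − (i-1)] = 3·i·(i+1). The product of 2 consecutive integers is divisible by (2)! = 2, so h(i+1) − h(i) is divisible by 3·2 = 6. By the inductive hypothesis 6 | h(i), hence 6 | h(i+1).
This completes the induction.
Therefore the largest such d is 6.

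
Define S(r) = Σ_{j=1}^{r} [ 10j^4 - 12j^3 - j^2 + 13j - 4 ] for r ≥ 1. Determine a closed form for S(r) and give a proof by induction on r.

S(r) = r(r + 2)(2r^3 - 2r^2 + r + 1)

We claim S(r) = r(r + 2)(2r^3 - 2r^2 + r + 1) for all r ≥ 1.
For the base case r = 1: S(1) = 6, and the closed form gives 6. They agree.
Inductive step: assume the claim holds for r = j, so S(j) = j(2j^4 + 2j^3 - 3j^2 + 3j + 2).
Then S(j+1) = S(j) + (10j^4 + 28j^3 + 23j^2 + 15j + 6) = (j(2j^4 + 2j^3 - 3j^2 + 3j + 2)) + (10j^4 + 28j^3 + 23j^2 + 15j + 6).
Simplifying, S(j+1) = (j + 1)(j + 3)(2j^3 + 4j^2 + 3j + 2) = (j+1)((j+1) + 2)(2(j+1)^3 - 2(j+1)^2 + (j+1) + 1),
which is the closed form with r = j+1.
Hence, by induction on r, the claim holds for every r ≥ 1.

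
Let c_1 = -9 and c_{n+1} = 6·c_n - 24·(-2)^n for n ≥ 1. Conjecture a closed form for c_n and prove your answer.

Computing the first terms: c_1 = -9, c_2 = -6, c_3 = -132. This suggests c_n = 3(-2)^n - 3·6^(n - 1).
When n = 1: the formula gives -9 = -9 = c_1.
For the inductive step, assume it holds for an arbitrary i ≥ 1, so c_i = 3(-2)^i - 3·6^(i - 1).
Then c_{i+1} = 6·c_i - 24·(-2)^i = 6·(3(-2)^i - 3·6^(i - 1)) - 24·(-2)^i = 3(-2)^(i + 1) - 3·6^i = 3(-2)^(i+1) - 3·6^((i+1) - 1),
which is the claimed formula at n = i+1.
Hence, by induction on n, the claim holds for every n ≥ 1.

c_n = 3(-2)^n - 3·6^(n - 1)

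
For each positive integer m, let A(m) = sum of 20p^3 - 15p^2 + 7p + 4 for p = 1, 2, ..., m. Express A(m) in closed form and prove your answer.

A(m) = m(5m^3 + 5m^2 + m + 5)

We claim A(m) = m(5m^3 + 5m^2 + m + 5) for all m ≥ 1.
When m = 1: A(1) = 16, and the closed form gives 16. They agree.
Inductive step: assume the claim holds for m = p, so A(p) = p(5p^3 + 5p^2 + p + 5).
Then A(p+1) = A(p) + (20p^3 + 45p^2 + 37p + 16) = (p(5p^3 + 5p^2 + p + 5)) + (20p^3 + 45p^2 + 37p + 16).
Simplifying, A(p+1) = (p + 1)(5p^3 + 20p^2 + 26p + 16) = (p+1)(5(p+1)^3 + 5(p+1)^2 + (p+1) + 5),
which is the closed form with m = p+1.
This completes the induction.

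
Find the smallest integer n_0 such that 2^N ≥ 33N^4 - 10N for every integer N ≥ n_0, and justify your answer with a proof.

n_0 = 24

At N = 23: 8388608 < 9234523, so the inequality fails and n_0 ≥ 24. We prove 2^N ≥ 33N^4 - 10N for all N ≥ 24.
For the base case N = 24: 2^N = 16777216 and 33N^4 - 10N = 10948368, so 16777216 ≥ 10948368.
For the inductive step, assume it holds for an arbitrary p ≥ 24, so 2^p ≥ 33p^4 - 10p.
Then 2^(p + 1) = 2·(2^p) ≥ 2·(33p^4 - 10p).
Also, for p ≥ 24 we have 2·(33p^4 - 10p) ≥ 33(p+1)^4 - 10(p+1), since 2·(33p^4 - 10p) − (33(p+1)^4 - 10(p+1)) = 33p^4 - 132p^3 - 198p^2 - 142p - 23, which is nonnegative for all p ≥ 24.
Combining, 2^(p + 1) ≥ 33(p+1)^4 - 10(p+1).
Hence, by induction on N, the claim holds for every N ≥ 24.
Hence the smallest such n_0 is 24.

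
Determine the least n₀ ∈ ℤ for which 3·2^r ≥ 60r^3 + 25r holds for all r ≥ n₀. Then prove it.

At r = 16: 196608 < 246160, so the inequality fails and n₀ ≥ 17. We prove 3·2^r ≥ 60r^3 + 25r for all r ≥ 17.
Base case (r = 17): 3·2^r = 393216 and 60r^3 + 25r = 295205, so 393216 ≥ 295205.
Inductive step: assume the claim holds for r = j, so 3·2^j ≥ 60j^3 + 25j.
Then 3·2^(j + 1) = 2·(3·2^j) ≥ 2·(60j^3 + 25j).
Also, for j ≥ 17 we have 2·(60j^3 + 25j) ≥ 60(j+1)^3 + 25(j+1), since 2·(60j^3 + 25j) − (60(j+1)^3 + 25(j+1)) = 60j^3 - 180j^2 - 155j - 85, which is nonnegative for all j ≥ 17.
Combining, 3·2^(j + 1) ≥ 60(j+1)^3 + 25(j+1).
By the principle of mathematical induction, the result holds for all r ≥ 17.
Hence the smallest such n₀ is 17.

n₀ = 17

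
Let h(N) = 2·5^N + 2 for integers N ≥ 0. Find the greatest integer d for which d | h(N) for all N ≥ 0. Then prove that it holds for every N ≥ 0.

d = 4

Computing the first values: h(0) = 4 and h(1) = 12; gcd(4, 12) = 4, so d ≤ 4.
We prove 4 | 2·5^N + 2 for all N ≥ 0 by induction on N.
When N = 0: h(0) = 4 = 4·(1), so 4 | h(0).
Inductive step: suppose the statement holds for some k ≥ 0, i.e. 4 | h(k). Then
h(k+1) = 2·5^(k+1) + 2 = 5·(2·5^k + 2) - 8 = 5·h(k) - 8. The first term is divisible by 4 by the inductive hypothesis, and -8 is divisible by 4. Hence 4 | h(k+1).
Hence, by induction on N, the claim holds for every N ≥ 0.
Therefore the largest such d is 4.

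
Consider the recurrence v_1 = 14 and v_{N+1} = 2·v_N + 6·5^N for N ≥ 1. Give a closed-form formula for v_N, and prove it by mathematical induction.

v_N = 2^(N + 1) + 2·5^N

Computing the first terms: v_1 = 14, v_2 = 58, v_3 = 266. This suggests v_N = 2^(N + 1) + 2·5^N.
When N = 1: the formula gives 14 = 14 = v_1.
For the inductive step, assume it holds for an arbitrary r ≥ 1, so v_r = 2^(r + 1) + 2·5^r.
Then v_{r+1} = 2·v_r + 6·5^r = 2·(2^(r + 1) + 2·5^r) + 6·5^r = 2^(r + 2) + 2·5^(r + 1) = 2^((r+1) + 1) + 2·5^(r+1),
which is the claimed formula at N = r+1.
This completes the induction.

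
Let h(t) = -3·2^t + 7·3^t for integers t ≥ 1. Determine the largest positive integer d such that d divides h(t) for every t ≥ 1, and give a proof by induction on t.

d = 3

Computing the first values: h(1) = 15 and h(2) = 51; gcd(15, 51) = 3, so d ≤ 3.
We prove 3 | -3·2^t + 7·3^t for all t ≥ 1 by induction on t.
When t = 1: h(1) = 15 = 3·(5), so 3 | h(1).
Inductive step: assume the claim holds for t = k, i.e. 3 | h(k). Then
h(k+1) − 3·h(k) = (-3·2^(k+1) + 7·3^(k+1)) − 3·(-3·2^k + 7·3^k) = (-3)·2^k·(2 − 3) = (3)·2^k. Since 3 | h(k) by the inductive hypothesis, 3 | 3·h(k); and 3 | 3 since 3 = 3·1. Therefore 3 | h(k+1).
By the principle of mathematical induction, the result holds for all t ≥ 1.
Therefore the largest such d is 3.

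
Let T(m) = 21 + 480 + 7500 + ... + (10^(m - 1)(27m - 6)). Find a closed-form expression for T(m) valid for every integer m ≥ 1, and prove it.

T(m) = 10^m(3m - 1) + 1

We claim T(m) = 10^m(3m - 1) + 1 for all m ≥ 1.
Base step (m = 1): T(1) = 21, and the closed form gives 21. They agree.
Inductive step: suppose the statement holds for some k ≥ 1, so T(k) = 10^k(3k - 1) + 1.
Then T(k+1) = T(k) + (10^k(27k + 21)) = (10^k(3k - 1) + 1) + (10^k(27k + 21)).
Simplifying, T(k+1) = 30·10^k·k + 20·10^k + 1 = 10^(k+1)(3(k+1) - 1) + 1,
which is the closed form with m = k+1.
Hence, by induction on m, the claim holds for every m ≥ 1.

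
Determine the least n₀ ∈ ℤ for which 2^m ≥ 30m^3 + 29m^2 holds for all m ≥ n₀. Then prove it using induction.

At m = 17: 131072 < 155771, so the inequality fails and n₀ ≥ 18. We prove 2^m ≥ 30m^3 + 29m^2 for all m ≥ 18.
For the base case m = 18: 2^m = 262144 and 30m^3 + 29m^2 = 184356, so 262144 ≥ 184356.
Inductive step: suppose the statement holds for some r ≥ 18, so 2^r ≥ 30r^3 + 29r^2.
Then 2^(r + 1) = 2·(2^r) ≥ 2·(30r^3 + 29r^2).
Also, for r ≥ 18 we have 2·(30r^3 + 29r^2) ≥ 30(r+1)^3 + 29(r+1)^2, since 2·(30r^3 + 29r^2) − (30(r+1)^3 + 29(r+1)^2) = 30r^3 - 61r^2 - 148r - 59, which is nonnegative for all r ≥ 18.
Combining, 2^(r + 1) ≥ 30(r+1)^3 + 29(r+1)^2.
By induction, the statement is established for all m ≥ 18.
Hence the smallest such n₀ is 18.

n₀ = 18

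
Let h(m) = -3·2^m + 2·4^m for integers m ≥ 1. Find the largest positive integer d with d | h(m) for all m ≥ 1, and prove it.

d = 2

Computing the first values: h(1) = 2 and h(2) = 20; gcd(2, 20) = 2, so d ≤ 2.
We prove 2 | -3·2^m + 2·4^m for all m ≥ 1 by induction on m.
Base step (m = 1): h(1) = 2 = 2·(1), so 2 | h(1).
Inductive step: assume the claim holds for m = j, i.e. 2 | h(j). Then
h(j+1) − 4·h(j) = (-3·2^(j+1) + 2·4^(j+1)) − 4·(-3·2^j + 2·4^j) = (-3)·2^j·(2 − 4) = (6)·2^j. Since 2 | h(j) by the inductive hypothesis, 2 | 4·h(j); and 2 | 6 since 6 = 2·3. Therefore 2 | h(j+1).
Hence, by induction on m, the claim holds for every m ≥ 1.
Therefore the largest such d is 2.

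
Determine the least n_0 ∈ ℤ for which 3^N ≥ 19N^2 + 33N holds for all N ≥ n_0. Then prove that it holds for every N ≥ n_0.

At N = 6: 729 < 882, so the inequality fails and n_0 ≥ 7. We prove 3^N ≥ 19N^2 + 33N for all N ≥ 7.
For the base case N = 7: 3^N = 2187 and 19N^2 + 33N = 1162, so 2187 ≥ 1162.
Inductive step: suppose the statement holds for some k ≥ 7, so 3^k ≥ 19k^2 + 33k.
Then 3^(k + 1) = 3·(3^k) ≥ 3·(19k^2 + 33k).
Also, for k ≥ 7 we have 3·(19k^2 + 33k) ≥ 19(k+1)^2 + 33(k+1), since 3·(19k^2 + 33k) − (19(k+1)^2 + 33(k+1)) = 38k^2 + 28k - 52, which is nonnegative for all k ≥ 7.
Combining, 3^(k + 1) ≥ 19(k+1)^2 + 33(k+1).
By the principle of mathematical induction, the result holds for all N ≥ 7.
Hence the smallest such n_0 is 7.

n_0 = 7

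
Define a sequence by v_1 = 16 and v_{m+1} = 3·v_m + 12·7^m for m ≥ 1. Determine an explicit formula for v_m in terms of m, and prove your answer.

Computing the first terms: v_1 = 16, v_2 = 132, v_3 = 984. This suggests v_m = -5·3^(m - 1) + 3·7^m.
Base case (m = 1): the formula gives 16 = 16 = v_1.
Suppose the result is true for m = i, so v_i = -5·3^(i - 1) + 3·7^i.
Then v_{i+1} = 3·v_i + 12·7^i = 3·(-5·3^(i - 1) + 3·7^i) + 12·7^i = -5·3^i + 3·7^(i + 1) = -5·3^((i+1) - 1) + 3·7^(i+1),
which is the claimed formula at m = i+1.
This completes the induction.

v_m = -5·3^(m - 1) + 3·7^m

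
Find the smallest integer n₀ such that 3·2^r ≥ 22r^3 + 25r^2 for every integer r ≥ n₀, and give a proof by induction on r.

At r = 14: 49152 < 65268, so the inequality fails and n₀ ≥ 15. We prove 3·2^r ≥ 22r^3 + 25r^2 for all r ≥ 15.
For the base case r = 15: 3·2^r = 98304 and 22r^3 + 25r^2 = 79875, so 98304 ≥ 79875.
Inductive step: assume the claim holds for r = i, so 3·2^i ≥ 22i^3 + 25i^2.
Then 3·2^(i + 1) = 2·(3·2^i) ≥ 2·(22i^3 + 25i^2).
Also, for i ≥ 15 we have 2·(22i^3 + 25i^2) ≥ 22(i+1)^3 + 25(i+1)^2, since 2·(22i^3 + 25i^2) − (22(i+1)^3 + 25(i+1)^2) = 22i^3 - 41i^2 - 116i - 47, which is nonnegative for all i ≥ 15.
Combining, 3·2^(i + 1) ≥ 22(i+1)^3 + 25(i+1)^2.
By the principle of mathematical induction, the result holds for all r ≥ 15.
Hence the smallest such n₀ is 15.

n₀ = 15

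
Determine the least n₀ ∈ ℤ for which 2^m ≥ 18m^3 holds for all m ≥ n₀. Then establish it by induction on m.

n₀ = 17

At m = 16: 65536 < 73728, so the inequality fails and n₀ ≥ 17. We prove 2^m ≥ 18m^3 for all m ≥ 17.
Base case (m = 17): 2^m = 131072 and 18m^3 = 88434, so 131072 ≥ 88434.
Inductive step: assume the claim holds for m = j, so 2^j ≥ 18j^3.
Then 2^(j + 1) = 2·(2^j) ≥ 2·(18j^3).
Also, for j ≥ 17 we have 2·(18j^3) ≥ 18(j+1)^3, since 2 ≥ (1 + 1/j)^3 for all j ≥ 17.
Combining, 2^(j + 1) ≥ 18(j+1)^3.
Hence, by induction on m, the claim holds for every m ≥ 17.
Hence the smallest such n₀ is 17.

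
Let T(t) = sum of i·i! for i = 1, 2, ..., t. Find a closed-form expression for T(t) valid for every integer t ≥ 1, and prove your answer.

We claim T(t) = (t + 1)! - 1 for all t ≥ 1.
When t = 1: T(1) = 1, and the closed form gives 1. They agree.
Inductive step: assume the claim holds for t = i, so T(i) = (i + 1)! - 1.
Then T(i+1) = T(i) + ((i + 1)(i + 1)!) = ((i + 1)! - 1) + ((i + 1)(i + 1)!).
Simplifying, T(i+1) = ((i+1) + 1)! - 1,
which is the closed form with t = i+1.
By the principle of mathematical induction, the result holds for all t ≥ 1.

T(t) = (t + 1)! - 1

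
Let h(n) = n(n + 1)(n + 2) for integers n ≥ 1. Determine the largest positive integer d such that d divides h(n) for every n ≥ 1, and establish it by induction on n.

d = 6

Computing the first values: h(1) = 6 and h(2) = 24; gcd(6, 24) = 6, so d ≤ 6.
We prove 6 | n(n + 1)(n + 2) for all n ≥ 1 by induction on n.
Base step (n = 1): h(1) = 6 = 6·(1), so 6 | h(1).
For the inductive step, assume it holds for an arbitrary m ≥ 1, i.e. 6 | h(m). Then
h(m+1) − h(m) = (m+1)·(m+2)·(m+3) − m·(m+1)·(m+2) = (m+1)·(m+2)·[(m+3) − m] = 3·(m+1)·(m+2). The product of 2 consecutive integers is divisible by (2)! = 2, so h(m+1) − h(m) is divisible by 3·2 = 6. By the inductive hypothesis 6 | h(m), hence 6 | h(m+1).
By the principle of mathematical induction, the result holds for all n ≥ 1.
Therefore the largest such d is 6.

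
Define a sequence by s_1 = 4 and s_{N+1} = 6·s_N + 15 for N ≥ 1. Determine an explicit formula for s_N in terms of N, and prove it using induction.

s_N = 7·6^(N - 1) - 3

Computing the first terms: s_1 = 4, s_2 = 39, s_3 = 249. This suggests s_N = 7·6^(N - 1) - 3.
Base case (N = 1): the formula gives 4 = 4 = s_1.
Inductive step: assume the claim holds for N = r, so s_r = 7·6^(r - 1) - 3.
Then s_{r+1} = 6·s_r + 15 = 6·(7·6^(r - 1) - 3) + 15 = 7·6^r - 3 = 7·6^((r+1) - 1) - 3,
which is the claimed formula at N = r+1.
Hence, by induction on N, the claim holds for every N ≥ 1.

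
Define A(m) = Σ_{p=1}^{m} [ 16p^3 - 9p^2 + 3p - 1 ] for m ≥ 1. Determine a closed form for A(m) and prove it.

We claim A(m) = m(4m^3 + 5m^2 + m - 1) for all m ≥ 1.
Base step (m = 1): A(1) = 9, and the closed form gives 9. They agree.
For the inductive step, assume it holds for an arbitrary p ≥ 1, so A(p) = p(4p^3 + 5p^2 + p - 1).
Then A(p+1) = A(p) + (16p^3 + 39p^2 + 33p + 9) = (p(4p^3 + 5p^2 + p - 1)) + (16p^3 + 39p^2 + 33p + 9).
Simplifying, A(p+1) = (p + 1)(4p^3 + 17p^2 + 23p + 9) = (p+1)(4(p+1)^3 + 5(p+1)^2 + (p+1) - 1),
which is the closed form with m = p+1.
Hence, by induction on m, the claim holds for every m ≥ 1.

A(m) = m(4m^3 + 5m^2 + m - 1)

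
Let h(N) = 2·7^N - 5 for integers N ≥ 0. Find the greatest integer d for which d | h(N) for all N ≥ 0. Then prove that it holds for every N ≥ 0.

Computing the first values: h(0) = -3 and h(1) = 9; gcd(-3, 9) = 3, so d ≤ 3.
We prove 3 | 2·7^N - 5 for all N ≥ 0 by induction on N.
Base case (N = 0): h(0) = -3 = 3·(-1), so 3 | h(0).
Inductive step: assume the claim holds for N = r, i.e. 3 | h(r). Then
h(r+1) = 2·7^(r+1) - 5 = 7·(2·7^r - 5) + 30 = 7·h(r) + 30. The first term is divisible by 3 by the inductive hypothesis, and 30 is divisible by 3. Hence 3 | h(r+1).
By the principle of mathematical induction, the result holds for all N ≥ 0.
Therefore the largest such d is 3.

d = 3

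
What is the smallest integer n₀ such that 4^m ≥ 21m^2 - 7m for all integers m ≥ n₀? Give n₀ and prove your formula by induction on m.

n₀ = 5

At m = 4: 256 < 308, so the inequality fails and n₀ ≥ 5. We prove 4^m ≥ 21m^2 - 7m for all m ≥ 5.
Base case (m = 5): 4^m = 1024 and 21m^2 - 7m = 490, so 1024 ≥ 490.
Suppose the result is true for m = k, so 4^k ≥ 21k^2 - 7k.
Then 4^(k + 1) = 4·(4^k) ≥ 4·(21k^2 - 7k).
Also, for k ≥ 5 we have 4·(21k^2 - 7k) ≥ 21(k+1)^2 - 7(k+1), since 4·(21k^2 - 7k) − (21(k+1)^2 - 7(k+1)) = 63k^2 - 63k - 14, which is nonnegative for all k ≥ 5.
Combining, 4^(k + 1) ≥ 21(k+1)^2 - 7(k+1).
Hence, by induction on m, the claim holds for every m ≥ 5.
Hence the smallest such n₀ is 5.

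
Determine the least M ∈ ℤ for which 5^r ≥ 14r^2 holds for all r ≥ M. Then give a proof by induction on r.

At r = 3: 125 < 126, so the inequality fails and M ≥ 4. We prove 5^r ≥ 14r^2 for all r ≥ 4.
Base step (r = 4): 5^r = 625 and 14r^2 = 224, so 625 ≥ 224.
Inductive step: assume the claim holds for r = p, so 5^p ≥ 14p^2.
Then 5^(p + 1) = 5·(5^p) ≥ 5·(14p^2).
Also, for p ≥ 4 we have 5·(14p^2) ≥ 14(p+1)^2, since 5 ≥ (1 + 1/p)^2 for all p ≥ 4.
Combining, 5^(p + 1) ≥ 14(p+1)^2.
Hence, by induction on r, the claim holds for every r ≥ 4.
Hence the smallest such M is 4.

M = 4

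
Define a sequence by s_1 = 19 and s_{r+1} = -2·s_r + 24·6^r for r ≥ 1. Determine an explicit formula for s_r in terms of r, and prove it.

s_r = (-2)^(r - 1) + 3·6^r

Computing the first terms: s_1 = 19, s_2 = 106, s_3 = 652. This suggests s_r = (-2)^(r - 1) + 3·6^r.
When r = 1: the formula gives 19 = 19 = s_1.
For the inductive step, assume it holds for an arbitrary m ≥ 1, so s_m = (-2)^(m - 1) + 3·6^m.
Then s_{m+1} = -2·s_m + 24·6^m = -2·((-2)^(m - 1) + 3·6^m) + 24·6^m = (-2)^m + 3·6^(m + 1) = (-2)^((m+1) - 1) + 3·6^(m+1),
which is the claimed formula at r = m+1.
This completes the induction.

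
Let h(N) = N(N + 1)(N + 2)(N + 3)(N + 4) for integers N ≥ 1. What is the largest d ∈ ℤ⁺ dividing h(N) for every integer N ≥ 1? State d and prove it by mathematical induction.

d = 120

Computing the first values: h(1) = 120 and h(2) = 720; gcd(120, 720) = 120, so d ≤ 120.
We prove 120 | N(N + 1)(N + 2)(N + 3)(N + 4) for all N ≥ 1 by induction on N.
When N = 1: h(1) = 120 = 120·(1), so 120 | h(1).
Suppose the result is true for N = k, i.e. 120 | h(k). Then
h(k+1) − h(k) = (k+1)·(k+2)·(k+3)·(k+4)·(k+5) − k·(k+1)·(k+2)·(k+3)·(k+4) = (k+1)·(k+2)·(k+3)·(k+4)·[(k+5) − k] = 5·(k+1)·(k+2)·(k+3)·(k+4). The product of 4 consecutive integers is divisible by (4)! = 24, so h(k+1) − h(k) is divisible by 5·24 = 120. By the inductive hypothesis 120 | h(k), hence 120 | h(k+1).
This completes the induction.
Therefore the largest such d is 120.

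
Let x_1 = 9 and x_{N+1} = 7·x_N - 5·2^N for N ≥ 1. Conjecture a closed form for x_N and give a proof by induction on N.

x_N = 2^N + 7^N

Computing the first terms: x_1 = 9, x_2 = 53, x_3 = 351. This suggests x_N = 2^N + 7^N.
Base case (N = 1): the formula gives 9 = 9 = x_1.
Inductive step: assume the claim holds for N = i, so x_i = 2^i + 7^i.
Then x_{i+1} = 7·x_i - 5·2^i = 7·(2^i + 7^i) - 5·2^i = 2^(i + 1) + 7^(i + 1),
which is the claimed formula at N = i+1.
By the principle of mathematical induction, the result holds for all N ≥ 1.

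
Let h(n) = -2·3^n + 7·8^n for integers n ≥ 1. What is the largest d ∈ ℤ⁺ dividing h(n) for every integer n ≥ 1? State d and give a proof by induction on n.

d = 10

Computing the first values: h(1) = 50 and h(2) = 430; gcd(50, 430) = 10, so d ≤ 10.
We prove 10 | -2·3^n + 7·8^n for all n ≥ 1 by induction on n.
For the base case n = 1: h(1) = 50 = 10·(5), so 10 | h(1).
Inductive step: suppose the statement holds for some i ≥ 1, i.e. 10 | h(i). Then
h(i+1) − 8·h(i) = (-2·3^(i+1) + 7·8^(i+1)) − 8·(-2·3^i + 7·8^i) = (-2)·3^i·(3 − 8) = (10)·3^i. Since 10 | h(i) by the inductive hypothesis, 10 | 8·h(i); and 10 | 10 since 10 = 10·1. Therefore 10 | h(i+1).
This completes the induction.
Therefore the largest such d is 10.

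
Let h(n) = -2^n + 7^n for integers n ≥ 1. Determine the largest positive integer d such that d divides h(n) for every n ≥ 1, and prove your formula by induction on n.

d = 5

Computing the first values: h(1) = 5 and h(2) = 45; gcd(5, 45) = 5, so d ≤ 5.
We prove 5 | -2^n + 7^n for all n ≥ 1 by induction on n.
Base step (n = 1): h(1) = 5 = 5·(1), so 5 | h(1).
Suppose the result is true for n = p, i.e. 5 | h(p). Then
7^{p+1} − 2^{p+1} = 7·7^p − 2·2^p = 7·(7^p − 2^p) + (5)·2^p. The first term is divisible by 5 by the inductive hypothesis, and the second term (5)·2^p is divisible by 5 since 5 | 5. Hence 5 | h(p+1).
Hence, by induction on n, the claim holds for every n ≥ 1.
Therefore the largest such d is 5.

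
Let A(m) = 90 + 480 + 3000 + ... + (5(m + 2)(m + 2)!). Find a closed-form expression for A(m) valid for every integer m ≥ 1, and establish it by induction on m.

We claim A(m) = 5(m + 3)! - 30 for all m ≥ 1.
Base step (m = 1): A(1) = 90, and the closed form gives 90. They agree.
Inductive step: assume the claim holds for m = i, so A(i) = 5(i + 3)! - 30.
Then A(i+1) = A(i) + (5(i + 3)(i + 3)!) = (5(i + 3)! - 30) + (5(i + 3)(i + 3)!).
Simplifying, A(i+1) = 5((i+1) + 3)! - 30,
which is the closed form with m = i+1.
By induction, the statement is established for all m ≥ 1.

A(m) = 5(m + 3)! - 30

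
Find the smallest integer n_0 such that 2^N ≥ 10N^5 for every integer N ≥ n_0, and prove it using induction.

n_0 = 28

At N = 27: 134217728 < 143489070, so the inequality fails and n_0 ≥ 28. We prove 2^N ≥ 10N^5 for all N ≥ 28.
Base step (N = 28): 2^N = 268435456 and 10N^5 = 172103680, so 268435456 ≥ 172103680.
Suppose the result is true for N = i, so 2^i ≥ 10i^5.
Then 2^(i + 1) = 2·(2^i) ≥ 2·(10i^5).
Also, for i ≥ 28 we have 2·(10i^5) ≥ 10(i+1)^5, since 2 ≥ (1 + 1/i)^5 for all i ≥ 28.
Combining, 2^(i + 1) ≥ 10(i+1)^5.
Hence, by induction on N, the claim holds for every N ≥ 28.
Hence the smallest such n_0 is 28.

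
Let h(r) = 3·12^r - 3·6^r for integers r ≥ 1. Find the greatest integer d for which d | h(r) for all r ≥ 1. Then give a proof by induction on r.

d = 18

Computing the first values: h(1) = 18 and h(2) = 324; gcd(18, 324) = 18, so d ≤ 18.
We prove 18 | 3·12^r - 3·6^r for all r ≥ 1 by induction on r.
Base case (r = 1): h(1) = 18 = 18·(1), so 18 | h(1).
For the inductive step, assume it holds for an arbitrary m ≥ 1, i.e. 18 | h(m). Then
h(m+1) − 12·h(m) = (3·12^(m+1) - 3·6^(m+1)) − 12·(3·12^m - 3·6^m) = (-3)·6^m·(6 − 12) = (18)·6^m. Since 18 | h(m) by the inductive hypothesis, 18 | 12·h(m); and 18 | 18 since 18 = 18·1. Therefore 18 | h(m+1).
By the principle of mathematical induction, the result holds for all r ≥ 1.
Therefore the largest such d is 18.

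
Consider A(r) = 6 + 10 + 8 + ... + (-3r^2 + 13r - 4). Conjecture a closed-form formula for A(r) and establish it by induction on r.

We claim A(r) = -r(r^2 - 5r - 2) for all r ≥ 1.
Base step (r = 1): A(1) = 6, and the closed form gives 6. They agree.
Inductive step: assume the claim holds for r = i, so A(i) = i(-i^2 + 5i + 2).
Then A(i+1) = A(i) + (-3i^2 + 7i + 6) = (i(-i^2 + 5i + 2)) + (-3i^2 + 7i + 6).
Simplifying, A(i+1) = -(i + 1)(i^2 - 3i - 6) = -(i+1)((i+1)^2 - 5(i+1) - 2),
which is the closed form with r = i+1.
Hence, by induction on r, the claim holds for every r ≥ 1.

A(r) = -r(r^2 - 5r - 2)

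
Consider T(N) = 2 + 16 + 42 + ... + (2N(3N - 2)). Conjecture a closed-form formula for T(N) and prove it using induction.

T(N) = N(N + 1)(2N - 1)

We claim T(N) = N(N + 1)(2N - 1) for all N ≥ 1.
Base case (N = 1): T(1) = 2, and the closed form gives 2. They agree.
For the inductive step, assume it holds for an arbitrary p ≥ 1, so T(p) = p(2p^2 + p - 1).
Then T(p+1) = T(p) + (2(p + 1)(3p + 1)) = (p(2p^2 + p - 1)) + (2(p + 1)(3p + 1)).
Simplifying, T(p+1) = (p + 1)(p + 2)(2p + 1) = (p+1)((p+1) + 1)(2(p+1) - 1),
which is the closed form with N = p+1.
By induction, the statement is established for all N ≥ 1.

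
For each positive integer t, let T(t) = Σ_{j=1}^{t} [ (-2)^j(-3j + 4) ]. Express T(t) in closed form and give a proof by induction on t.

T(t) = 2(-2)^t(-t + 1) - 2

We claim T(t) = 2(-2)^t(-t + 1) - 2 for all t ≥ 1.
For the base case t = 1: T(1) = -2, and the closed form gives -2. They agree.
Inductive step: assume the claim holds for t = j, so T(j) = 2(-2)^j(-j + 1) - 2.
Then T(j+1) = T(j) + ((-2)^(j + 1)(-3j + 1)) = (2(-2)^j(-j + 1) - 2) + ((-2)^(j + 1)(-3j + 1)).
Simplifying, T(j+1) = 4(-2)^j·j - 2 = 2(-2)^(j+1)(-(j+1) + 1) - 2,
which is the closed form with t = j+1.
Hence, by induction on t, the claim holds for every t ≥ 1.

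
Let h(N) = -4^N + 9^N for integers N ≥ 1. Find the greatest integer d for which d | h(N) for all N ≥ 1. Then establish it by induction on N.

Computing the first values: h(1) = 5 and h(2) = 65; gcd(5, 65) = 5, so d ≤ 5.
We prove 5 | -4^N + 9^N for all N ≥ 1 by induction on N.
For the base case N = 1: h(1) = 5 = 5·(1), so 5 | h(1).
Inductive step: suppose the statement holds for some p ≥ 1, i.e. 5 | h(p). Then
9^{p+1} − 4^{p+1} = 9·9^p − 4·4^p = 9·(9^p − 4^p) + (5)·4^p. The first term is divisible by 5 by the inductive hypothesis, and the second term (5)·4^p is divisible by 5 since 5 | 5. Hence 5 | h(p+1).
By the principle of mathematical induction, the result holds for all N ≥ 1.
Therefore the largest such d is 5.

d = 5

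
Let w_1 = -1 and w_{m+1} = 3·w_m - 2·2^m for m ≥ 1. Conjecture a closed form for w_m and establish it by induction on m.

Computing the first terms: w_1 = -1, w_2 = -7, w_3 = -29. This suggests w_m = 2^(m + 1) - 5·3^(m - 1).
Base case (m = 1): the formula gives -1 = -1 = w_1.
For the inductive step, assume it holds for an arbitrary p ≥ 1, so w_p = 2^(p + 1) - 5·3^(p - 1).
Then w_{p+1} = 3·w_p - 2·2^p = 3·(2^(p + 1) - 5·3^(p - 1)) - 2·2^p = 2^(p + 2) - 5·3^p = 2^((p+1) + 1) - 5·3^((p+1) - 1),
which is the claimed formula at m = p+1.
By the principle of mathematical induction, the result holds for all m ≥ 1.

w_m = 2^(m + 1) - 5·3^(m - 1)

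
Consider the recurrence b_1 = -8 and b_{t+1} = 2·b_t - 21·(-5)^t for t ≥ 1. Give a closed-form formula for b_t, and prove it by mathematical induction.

b_t = 3(-5)^t + 7·2^(t - 1)

Computing the first terms: b_1 = -8, b_2 = 89, b_3 = -347. This suggests b_t = 3(-5)^t + 7·2^(t - 1).
For the base case t = 1: the formula gives -8 = -8 = b_1.
Suppose the result is true for t = j, so b_j = 3(-5)^j + 7·2^(j - 1).
Then b_{j+1} = 2·b_j - 21·(-5)^j = 2·(3(-5)^j + 7·2^(j - 1)) - 21·(-5)^j = 3(-5)^(j + 1) + 7·2^j = 3(-5)^(j+1) + 7·2^((j+1) - 1),
which is the claimed formula at t = j+1.
By induction, the statement is established for all t ≥ 1.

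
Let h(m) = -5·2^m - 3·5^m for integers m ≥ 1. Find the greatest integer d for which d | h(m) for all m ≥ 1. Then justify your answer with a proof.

d = 5

Computing the first values: h(1) = -25 and h(2) = -95; gcd(-25, -95) = 5, so d ≤ 5.
We prove 5 | -5·2^m - 3·5^m for all m ≥ 1 by induction on m.
Base case (m = 1): h(1) = -25 = 5·(-5), so 5 | h(1).
Inductive step: suppose the statement holds for some i ≥ 1, i.e. 5 | h(i). Then
h(i+1) − 5·h(i) = (-5·2^(i+1) - 3·5^(i+1)) − 5·(-5·2^i - 3·5^i) = (-5)·2^i·(2 − 5) = (15)·2^i. Since 5 | h(i) by the inductive hypothesis, 5 | 5·h(i); and 5 | 15 since 15 = 5·3. Therefore 5 | h(i+1).
Hence, by induction on m, the claim holds for every m ≥ 1.
Therefore the largest such d is 5.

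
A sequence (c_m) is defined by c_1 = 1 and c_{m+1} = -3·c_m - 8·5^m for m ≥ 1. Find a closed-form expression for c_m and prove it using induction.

c_m = -2(-3)^m - 5^m

Computing the first terms: c_1 = 1, c_2 = -43, c_3 = -71. This suggests c_m = -2(-3)^m - 5^m.
For the base case m = 1: the formula gives 1 = 1 = c_1.
Suppose the result is true for m = p, so c_p = -2(-3)^p - 5^p.
Then c_{p+1} = -3·c_p - 8·5^p = -3·(-2(-3)^p - 5^p) - 8·5^p = -2(-3)^(p + 1) - 5^(p + 1),
which is the claimed formula at m = p+1.
Hence, by induction on m, the claim holds for every m ≥ 1.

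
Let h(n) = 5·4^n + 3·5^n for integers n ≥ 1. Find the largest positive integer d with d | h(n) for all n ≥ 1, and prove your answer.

Computing the first values: h(1) = 35 and h(2) = 155; gcd(35, 155) = 5, so d ≤ 5.
We prove 5 | 5·4^n + 3·5^n for all n ≥ 1 by induction on n.
When n = 1: h(1) = 35 = 5·(7), so 5 | h(1).
Suppose the result is true for n = r, i.e. 5 | h(r). Then
h(r+1) − 5·h(r) = (5·4^(r+1) + 3·5^(r+1)) − 5·(5·4^r + 3·5^r) = (5)·4^r·(4 − 5) = (-5)·4^r. Since 5 | h(r) by the inductive hypothesis, 5 | 5·h(r); and 5 | -5 since -5 = 5·-1. Therefore 5 | h(r+1).
By the principle of mathematical induction, the result holds for all n ≥ 1.
Therefore the largest such d is 5.

d = 5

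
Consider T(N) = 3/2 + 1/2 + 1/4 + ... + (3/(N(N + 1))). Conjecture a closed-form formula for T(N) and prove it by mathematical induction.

T(N) = 3N/(N + 1)

We claim T(N) = 3N/(N + 1) for all N ≥ 1.
When N = 1: T(1) = 3/2, and the closed form gives 3/2. They agree.
Inductive step: assume the claim holds for N = r, so T(r) = 3r/(r + 1).
Then T(r+1) = T(r) + (3/((r + 1)(r + 2))) = (3r/(r + 1)) + (3/((r + 1)(r + 2))).
Simplifying, T(r+1) = 3(r + 1)/(r + 2) = 3(r+1)/((r+1) + 1),
which is the closed form with N = r+1.
This completes the induction.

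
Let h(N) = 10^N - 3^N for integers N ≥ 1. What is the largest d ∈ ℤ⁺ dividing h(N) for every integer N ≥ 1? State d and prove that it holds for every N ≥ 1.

d = 7

Computing the first values: h(1) = 7 and h(2) = 91; gcd(7, 91) = 7, so d ≤ 7.
We prove 7 | 10^N - 3^N for all N ≥ 1 by induction on N.
Base step (N = 1): h(1) = 7 = 7·(1), so 7 | h(1).
Inductive step: assume the claim holds for N = k, i.e. 7 | h(k). Then
10^{k+1} − 3^{k+1} = 10·10^k − 3·3^k = 10·(10^k − 3^k) + (7)·3^k. The first term is divisible by 7 by the inductive hypothesis, and the second term (7)·3^k is divisible by 7 since 7 | 7. Hence 7 | h(k+1).
By the principle of mathematical induction, the result holds for all N ≥ 1.
Therefore the largest such d is 7.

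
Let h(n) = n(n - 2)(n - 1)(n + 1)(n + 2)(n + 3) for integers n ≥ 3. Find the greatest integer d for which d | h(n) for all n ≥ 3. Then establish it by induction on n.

Computing the first values: h(3) = 720 and h(4) = 5040; gcd(720, 5040) = 720, so d ≤ 720.
We prove 720 | n(n - 2)(n - 1)(n + 1)(n + 2)(n + 3) for all n ≥ 3 by induction on n.
For the base case n = 3: h(3) = 720 = 720·(1), so 720 | h(3).
Suppose the result is true for n = i, i.e. 720 | h(i). Then
h(i+1) − h(i) = (i-1)·i·(i+1)·(i+2)·(i+3)·(i+4) − (i-2)·(i-1)·i·(i+1)·(i+2)·(i+3) = (i-1)·i·(i+1)·(i+2)·(i+3)·[(i+4) − (i-2)] = 6·(i-1)·i·(i+1)·(i+2)·(i+3). The product of 5 consecutive integers is divisible by (5)! = 120, so h(i+1) − h(i) is divisible by 6·120 = 720. By the inductive hypothesis 720 | h(i), hence 720 | h(i+1).
This completes the induction.
Therefore the largest such d is 720.

d = 720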